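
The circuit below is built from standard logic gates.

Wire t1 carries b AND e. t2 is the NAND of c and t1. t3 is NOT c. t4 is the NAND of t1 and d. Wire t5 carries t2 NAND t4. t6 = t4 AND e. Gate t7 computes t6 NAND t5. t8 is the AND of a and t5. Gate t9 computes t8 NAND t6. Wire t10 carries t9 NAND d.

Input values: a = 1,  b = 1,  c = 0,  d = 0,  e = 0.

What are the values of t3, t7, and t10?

t3 = 1  t7 = 1  t10 = 1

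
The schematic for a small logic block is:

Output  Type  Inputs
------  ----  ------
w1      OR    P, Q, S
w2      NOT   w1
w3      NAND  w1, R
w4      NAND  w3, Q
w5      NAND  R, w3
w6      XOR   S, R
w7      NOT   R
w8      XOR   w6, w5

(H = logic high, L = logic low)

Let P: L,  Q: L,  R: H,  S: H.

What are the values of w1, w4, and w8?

w1 = H  w4 = H  w8 = H

w1 = P OR Q OR S = L OR L OR H = H
w3 = w1 NAND R = H NAND H = L
w4 = w3 NAND Q = L NAND L = H
w5 = R NAND w3 = H NAND L = H
w6 = S XOR R = H XOR H = L
w8 = w6 XOR w5 = L XOR H = H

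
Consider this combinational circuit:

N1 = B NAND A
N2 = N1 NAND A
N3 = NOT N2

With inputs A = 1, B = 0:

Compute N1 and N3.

N1 = B NAND A = 0 NAND 1 = 1
N2 = N1 NAND A = 1 NAND 1 = 0
N3 = NOT N2 = NOT 0 = 1

N1 = 1, N3 = 1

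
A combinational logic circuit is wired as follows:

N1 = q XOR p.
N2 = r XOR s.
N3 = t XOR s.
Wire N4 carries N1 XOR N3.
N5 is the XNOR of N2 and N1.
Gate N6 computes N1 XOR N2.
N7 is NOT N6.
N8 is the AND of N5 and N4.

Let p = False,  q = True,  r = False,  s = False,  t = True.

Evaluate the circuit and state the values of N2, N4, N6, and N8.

N2 = False  N4 = False  N6 = True  N8 = False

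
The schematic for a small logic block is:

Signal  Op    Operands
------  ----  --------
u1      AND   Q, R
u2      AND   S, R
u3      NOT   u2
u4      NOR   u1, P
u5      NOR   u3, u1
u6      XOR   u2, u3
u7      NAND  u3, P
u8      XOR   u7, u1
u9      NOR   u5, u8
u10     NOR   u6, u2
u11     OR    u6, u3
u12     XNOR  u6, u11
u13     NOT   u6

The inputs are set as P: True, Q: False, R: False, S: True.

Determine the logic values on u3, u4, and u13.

u3 = True, u4 = False, u13 = False

u1 = Q AND R = False AND False = False
u2 = S AND R = True AND False = False
u3 = NOT u2 = NOT False = True
u4 = u1 NOR P = False NOR True = False
u6 = u2 XOR u3 = False XOR True = True
u13 = NOT u6 = NOT True = False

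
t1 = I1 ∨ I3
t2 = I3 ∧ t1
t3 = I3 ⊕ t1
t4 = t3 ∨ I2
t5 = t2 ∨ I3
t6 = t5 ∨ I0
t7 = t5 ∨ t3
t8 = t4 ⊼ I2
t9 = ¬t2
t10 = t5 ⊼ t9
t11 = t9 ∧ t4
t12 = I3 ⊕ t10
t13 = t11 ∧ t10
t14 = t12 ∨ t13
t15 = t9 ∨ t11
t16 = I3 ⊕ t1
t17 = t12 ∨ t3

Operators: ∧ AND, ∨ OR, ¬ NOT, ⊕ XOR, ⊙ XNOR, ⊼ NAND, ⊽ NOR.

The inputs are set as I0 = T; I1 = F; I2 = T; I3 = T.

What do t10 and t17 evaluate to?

t10 = T, t17 = F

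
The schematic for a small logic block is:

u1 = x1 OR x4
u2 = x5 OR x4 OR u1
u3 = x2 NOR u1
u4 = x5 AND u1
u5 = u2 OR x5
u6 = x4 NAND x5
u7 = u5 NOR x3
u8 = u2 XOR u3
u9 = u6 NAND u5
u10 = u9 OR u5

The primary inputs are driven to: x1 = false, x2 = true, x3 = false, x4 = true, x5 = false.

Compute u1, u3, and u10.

u1 = x1 OR x4 = false OR true = true
u2 = x5 OR x4 OR u1 = false OR true OR true = true
u3 = x2 NOR u1 = true NOR true = false
u5 = u2 OR x5 = true OR false = true
u6 = x4 NAND x5 = true NAND false = true
u9 = u6 NAND u5 = true NAND true = false
u10 = u9 OR u5 = false OR true = true

u1 = true; u3 = false; u10 = true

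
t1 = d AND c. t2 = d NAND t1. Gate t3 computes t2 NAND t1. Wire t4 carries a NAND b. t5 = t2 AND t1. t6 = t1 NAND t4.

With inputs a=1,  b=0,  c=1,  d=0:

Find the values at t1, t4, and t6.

t1 = d AND c = 0 AND 1 = 0
t4 = a NAND b = 1 NAND 0 = 1
t6 = t1 NAND t4 = 0 NAND 1 = 1

t1 = 0, t4 = 1, t6 = 1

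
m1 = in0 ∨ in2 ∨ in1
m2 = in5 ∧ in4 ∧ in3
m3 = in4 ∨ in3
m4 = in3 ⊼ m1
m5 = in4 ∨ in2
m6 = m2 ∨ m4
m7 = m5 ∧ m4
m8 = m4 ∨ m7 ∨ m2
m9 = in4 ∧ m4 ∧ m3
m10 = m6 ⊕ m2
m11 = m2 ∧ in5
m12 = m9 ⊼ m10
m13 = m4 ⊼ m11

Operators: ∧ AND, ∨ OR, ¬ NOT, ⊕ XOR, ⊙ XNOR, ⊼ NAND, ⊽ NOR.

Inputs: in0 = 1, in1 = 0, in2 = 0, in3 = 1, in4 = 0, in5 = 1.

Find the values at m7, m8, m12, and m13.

m7 = 0, m8 = 0, m12 = 1, m13 = 1

m1 = in0 OR in2 OR in1 = 1 OR 0 OR 0 = 1
m2 = in5 AND in4 AND in3 = 1 AND 0 AND 1 = 0
m3 = in4 OR in3 = 0 OR 1 = 1
m4 = in3 NAND m1 = 1 NAND 1 = 0
m5 = in4 OR in2 = 0 OR 0 = 0
m6 = m2 OR m4 = 0 OR 0 = 0
m7 = m5 AND m4 = 0 AND 0 = 0
m8 = m4 OR m7 OR m2 = 0 OR 0 OR 0 = 0
m9 = in4 AND m4 AND m3 = 0 AND 0 AND 1 = 0
m10 = m6 XOR m2 = 0 XOR 0 = 0
m11 = m2 AND in5 = 0 AND 1 = 0
m12 = m9 NAND m10 = 0 NAND 0 = 1
m13 = m4 NAND m11 = 0 NAND 0 = 1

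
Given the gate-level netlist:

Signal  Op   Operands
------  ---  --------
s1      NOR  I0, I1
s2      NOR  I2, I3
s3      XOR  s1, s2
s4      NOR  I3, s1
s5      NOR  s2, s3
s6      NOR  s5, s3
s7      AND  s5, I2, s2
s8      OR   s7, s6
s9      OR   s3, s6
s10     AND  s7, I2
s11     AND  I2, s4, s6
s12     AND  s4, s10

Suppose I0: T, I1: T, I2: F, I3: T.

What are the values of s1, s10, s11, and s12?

s1 = I0 NOR I1 = T NOR T = F
s2 = I2 NOR I3 = F NOR T = F
s3 = s1 XOR s2 = F XOR F = F
s4 = I3 NOR s1 = T NOR F = F
s5 = s2 NOR s3 = F NOR F = T
s6 = s5 NOR s3 = T NOR F = F
s7 = s5 AND I2 AND s2 = T AND F AND F = F
s10 = s7 AND I2 = F AND F = F
s11 = I2 AND s4 AND s6 = F AND F AND F = F
s12 = s4 AND s10 = F AND F = F

s1 = F, s10 = F, s11 = F, s12 = F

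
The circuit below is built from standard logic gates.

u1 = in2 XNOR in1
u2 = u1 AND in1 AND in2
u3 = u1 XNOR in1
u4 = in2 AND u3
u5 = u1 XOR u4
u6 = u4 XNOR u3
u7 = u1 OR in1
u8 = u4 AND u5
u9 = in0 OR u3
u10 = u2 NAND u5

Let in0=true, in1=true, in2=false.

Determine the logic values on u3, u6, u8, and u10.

u3 = false, u6 = true, u8 = false, u10 = true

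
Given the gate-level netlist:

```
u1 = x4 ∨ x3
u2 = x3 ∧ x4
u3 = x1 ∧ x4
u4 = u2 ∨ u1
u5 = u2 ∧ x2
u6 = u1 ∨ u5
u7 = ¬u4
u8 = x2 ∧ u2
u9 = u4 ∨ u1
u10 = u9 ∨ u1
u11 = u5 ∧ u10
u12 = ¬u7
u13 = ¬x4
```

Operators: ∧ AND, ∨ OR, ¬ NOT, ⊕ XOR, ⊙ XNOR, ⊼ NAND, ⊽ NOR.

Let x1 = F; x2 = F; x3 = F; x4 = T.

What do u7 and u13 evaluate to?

u7 = F; u13 = F

u1 = x4 OR x3 = T OR F = T
u2 = x3 AND x4 = F AND T = F
u4 = u2 OR u1 = F OR T = T
u7 = NOT u4 = NOT T = F
u13 = NOT x4 = NOT T = F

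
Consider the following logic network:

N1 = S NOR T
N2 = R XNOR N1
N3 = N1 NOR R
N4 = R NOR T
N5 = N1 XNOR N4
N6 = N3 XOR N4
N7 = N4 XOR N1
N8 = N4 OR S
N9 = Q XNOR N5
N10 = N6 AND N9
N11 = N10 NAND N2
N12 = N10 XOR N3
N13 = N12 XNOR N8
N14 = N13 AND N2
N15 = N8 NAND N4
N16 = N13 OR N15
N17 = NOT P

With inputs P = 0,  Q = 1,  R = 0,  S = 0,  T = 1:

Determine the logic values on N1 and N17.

N1 = S NOR T = 0 NOR 1 = 0
N17 = NOT P = NOT 0 = 1

N1 = 0, N17 = 1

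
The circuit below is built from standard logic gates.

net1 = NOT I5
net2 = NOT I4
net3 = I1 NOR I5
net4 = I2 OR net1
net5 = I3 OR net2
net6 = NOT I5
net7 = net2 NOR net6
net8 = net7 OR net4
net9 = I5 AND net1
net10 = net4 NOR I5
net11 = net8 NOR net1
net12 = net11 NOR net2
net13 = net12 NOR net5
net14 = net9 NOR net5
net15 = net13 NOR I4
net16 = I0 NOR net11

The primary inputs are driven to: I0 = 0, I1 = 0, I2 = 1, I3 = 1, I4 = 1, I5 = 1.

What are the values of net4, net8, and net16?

net4 = 1; net8 = 1; net16 = 1

net1 = NOT I5 = NOT 1 = 0
net2 = NOT I4 = NOT 1 = 0
net4 = I2 OR net1 = 1 OR 0 = 1
net6 = NOT I5 = NOT 1 = 0
net7 = net2 NOR net6 = 0 NOR 0 = 1
net8 = net7 OR net4 = 1 OR 1 = 1
net11 = net8 NOR net1 = 1 NOR 0 = 0
net16 = I0 NOR net11 = 0 NOR 0 = 1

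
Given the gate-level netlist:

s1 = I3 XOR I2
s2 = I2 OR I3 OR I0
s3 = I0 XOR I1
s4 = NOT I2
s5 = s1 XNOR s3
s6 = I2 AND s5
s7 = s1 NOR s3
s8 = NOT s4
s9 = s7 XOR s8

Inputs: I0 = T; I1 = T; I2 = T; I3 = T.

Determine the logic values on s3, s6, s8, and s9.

s3 = F; s6 = T; s8 = T; s9 = F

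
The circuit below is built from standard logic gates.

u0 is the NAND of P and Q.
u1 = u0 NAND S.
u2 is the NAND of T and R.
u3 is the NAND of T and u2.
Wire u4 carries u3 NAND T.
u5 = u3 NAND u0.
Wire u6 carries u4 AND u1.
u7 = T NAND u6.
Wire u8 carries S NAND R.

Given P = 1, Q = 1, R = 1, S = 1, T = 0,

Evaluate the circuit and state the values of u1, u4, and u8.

u1 = 1; u4 = 1; u8 = 0

u0 = P NAND Q = 1 NAND 1 = 0
u1 = u0 NAND S = 0 NAND 1 = 1
u2 = T NAND R = 0 NAND 1 = 1
u3 = T NAND u2 = 0 NAND 1 = 1
u4 = u3 NAND T = 1 NAND 0 = 1
u8 = S NAND R = 1 NAND 1 = 0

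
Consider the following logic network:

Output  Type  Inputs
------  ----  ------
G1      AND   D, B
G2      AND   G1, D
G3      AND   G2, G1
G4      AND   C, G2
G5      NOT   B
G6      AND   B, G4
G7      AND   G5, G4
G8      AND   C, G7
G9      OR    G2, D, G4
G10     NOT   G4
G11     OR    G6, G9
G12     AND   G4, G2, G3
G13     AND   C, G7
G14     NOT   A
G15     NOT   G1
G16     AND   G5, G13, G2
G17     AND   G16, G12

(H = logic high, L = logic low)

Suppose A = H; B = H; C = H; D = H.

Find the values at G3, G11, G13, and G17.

G1 = D AND B = H AND H = H
G2 = G1 AND D = H AND H = H
G3 = G2 AND G1 = H AND H = H
G4 = C AND G2 = H AND H = H
G5 = NOT B = NOT H = L
G6 = B AND G4 = H AND H = H
G7 = G5 AND G4 = L AND H = L
G9 = G2 OR D OR G4 = H OR H OR H = H
G11 = G6 OR G9 = H OR H = H
G12 = G4 AND G2 AND G3 = H AND H AND H = H
G13 = C AND G7 = H AND L = L
G16 = G5 AND G13 AND G2 = L AND L AND H = L
G17 = G16 AND G12 = L AND H = L

G3 = H; G11 = H; G13 = L; G17 = L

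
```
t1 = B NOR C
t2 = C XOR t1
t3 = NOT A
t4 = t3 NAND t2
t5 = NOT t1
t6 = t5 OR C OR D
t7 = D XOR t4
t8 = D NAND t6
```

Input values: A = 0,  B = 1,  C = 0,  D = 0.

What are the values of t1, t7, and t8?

t1 = 0  t7 = 1  t8 = 1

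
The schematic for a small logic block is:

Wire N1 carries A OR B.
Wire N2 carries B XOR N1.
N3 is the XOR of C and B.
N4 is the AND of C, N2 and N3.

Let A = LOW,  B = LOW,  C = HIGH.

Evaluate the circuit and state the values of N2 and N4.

N2 = LOW  N4 = LOW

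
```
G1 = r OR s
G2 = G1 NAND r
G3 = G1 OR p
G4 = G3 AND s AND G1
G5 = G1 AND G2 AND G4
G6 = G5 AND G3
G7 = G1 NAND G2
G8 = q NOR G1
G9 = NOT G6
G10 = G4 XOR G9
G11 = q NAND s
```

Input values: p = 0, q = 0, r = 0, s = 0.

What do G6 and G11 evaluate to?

G1 = r OR s = 0 OR 0 = 0
G2 = G1 NAND r = 0 NAND 0 = 1
G3 = G1 OR p = 0 OR 0 = 0
G4 = G3 AND s AND G1 = 0 AND 0 AND 0 = 0
G5 = G1 AND G2 AND G4 = 0 AND 1 AND 0 = 0
G6 = G5 AND G3 = 0 AND 0 = 0
G11 = q NAND s = 0 NAND 0 = 1

G6 = 0, G11 = 1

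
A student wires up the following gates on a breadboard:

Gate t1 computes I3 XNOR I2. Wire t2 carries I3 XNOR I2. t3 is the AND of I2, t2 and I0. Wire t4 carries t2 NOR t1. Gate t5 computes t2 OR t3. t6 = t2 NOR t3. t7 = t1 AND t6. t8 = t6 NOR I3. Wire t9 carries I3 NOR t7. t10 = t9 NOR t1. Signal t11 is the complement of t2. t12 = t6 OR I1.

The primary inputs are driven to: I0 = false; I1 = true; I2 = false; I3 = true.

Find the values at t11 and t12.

t11 = true  t12 = true

t2 = I3 XNOR I2 = true XNOR false = false
t3 = I2 AND t2 AND I0 = false AND false AND false = false
t6 = t2 NOR t3 = false NOR false = true
t11 = NOT t2 = NOT false = true
t12 = t6 OR I1 = true OR true = true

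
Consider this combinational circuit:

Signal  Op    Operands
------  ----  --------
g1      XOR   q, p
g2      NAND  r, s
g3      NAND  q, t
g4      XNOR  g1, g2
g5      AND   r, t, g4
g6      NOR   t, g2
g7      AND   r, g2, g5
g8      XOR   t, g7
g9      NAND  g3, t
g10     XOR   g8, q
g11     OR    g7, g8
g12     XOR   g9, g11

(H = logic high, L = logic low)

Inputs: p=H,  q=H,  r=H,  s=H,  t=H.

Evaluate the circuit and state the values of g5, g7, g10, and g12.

g1 = q XOR p = H XOR H = L
g2 = r NAND s = H NAND H = L
g3 = q NAND t = H NAND H = L
g4 = g1 XNOR g2 = L XNOR L = H
g5 = r AND t AND g4 = H AND H AND H = H
g7 = r AND g2 AND g5 = H AND L AND H = L
g8 = t XOR g7 = H XOR L = H
g9 = g3 NAND t = L NAND H = H
g10 = g8 XOR q = H XOR H = L
g11 = g7 OR g8 = L OR H = H
g12 = g9 XOR g11 = H XOR H = L

g5 = H, g7 = L, g10 = L, g12 = L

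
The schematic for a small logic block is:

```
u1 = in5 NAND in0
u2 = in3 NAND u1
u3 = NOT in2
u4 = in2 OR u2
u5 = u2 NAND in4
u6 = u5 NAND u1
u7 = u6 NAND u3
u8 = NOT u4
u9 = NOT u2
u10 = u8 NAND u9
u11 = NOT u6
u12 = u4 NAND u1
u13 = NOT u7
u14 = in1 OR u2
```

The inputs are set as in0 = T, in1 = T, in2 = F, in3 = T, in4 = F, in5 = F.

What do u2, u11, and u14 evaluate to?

u1 = in5 NAND in0 = F NAND T = T
u2 = in3 NAND u1 = T NAND T = F
u5 = u2 NAND in4 = F NAND F = T
u6 = u5 NAND u1 = T NAND T = F
u11 = NOT u6 = NOT F = T
u14 = in1 OR u2 = T OR F = T

u2 = F; u11 = T; u14 = T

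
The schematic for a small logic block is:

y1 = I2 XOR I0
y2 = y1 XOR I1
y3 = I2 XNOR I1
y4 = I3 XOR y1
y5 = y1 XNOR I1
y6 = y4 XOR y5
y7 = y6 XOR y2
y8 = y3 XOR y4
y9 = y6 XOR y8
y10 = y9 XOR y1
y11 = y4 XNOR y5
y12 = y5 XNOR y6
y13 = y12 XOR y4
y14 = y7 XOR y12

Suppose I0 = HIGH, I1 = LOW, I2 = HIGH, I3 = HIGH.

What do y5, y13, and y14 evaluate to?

y1 = I2 XOR I0 = HIGH XOR HIGH = LOW
y2 = y1 XOR I1 = LOW XOR LOW = LOW
y4 = I3 XOR y1 = HIGH XOR LOW = HIGH
y5 = y1 XNOR I1 = LOW XNOR LOW = HIGH
y6 = y4 XOR y5 = HIGH XOR HIGH = LOW
y7 = y6 XOR y2 = LOW XOR LOW = LOW
y12 = y5 XNOR y6 = HIGH XNOR LOW = LOW
y13 = y12 XOR y4 = LOW XOR HIGH = HIGH
y14 = y7 XOR y12 = LOW XOR LOW = LOW

y5 = HIGH, y13 = HIGH, y14 = LOW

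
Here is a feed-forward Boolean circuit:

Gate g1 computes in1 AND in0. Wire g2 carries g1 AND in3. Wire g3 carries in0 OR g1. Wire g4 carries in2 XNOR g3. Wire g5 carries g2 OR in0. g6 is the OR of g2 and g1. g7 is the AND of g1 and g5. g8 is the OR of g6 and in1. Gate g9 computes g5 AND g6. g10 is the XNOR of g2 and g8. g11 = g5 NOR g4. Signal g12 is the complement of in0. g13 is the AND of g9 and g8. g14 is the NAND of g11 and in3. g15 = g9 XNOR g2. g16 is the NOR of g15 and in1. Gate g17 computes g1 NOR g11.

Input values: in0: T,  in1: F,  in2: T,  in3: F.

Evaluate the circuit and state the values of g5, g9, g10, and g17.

g1 = in1 AND in0 = F AND T = F
g2 = g1 AND in3 = F AND F = F
g3 = in0 OR g1 = T OR F = T
g4 = in2 XNOR g3 = T XNOR T = T
g5 = g2 OR in0 = F OR T = T
g6 = g2 OR g1 = F OR F = F
g8 = g6 OR in1 = F OR F = F
g9 = g5 AND g6 = T AND F = F
g10 = g2 XNOR g8 = F XNOR F = T
g11 = g5 NOR g4 = T NOR T = F
g17 = g1 NOR g11 = F NOR F = T

g5 = T  g9 = F  g10 = T  g17 = T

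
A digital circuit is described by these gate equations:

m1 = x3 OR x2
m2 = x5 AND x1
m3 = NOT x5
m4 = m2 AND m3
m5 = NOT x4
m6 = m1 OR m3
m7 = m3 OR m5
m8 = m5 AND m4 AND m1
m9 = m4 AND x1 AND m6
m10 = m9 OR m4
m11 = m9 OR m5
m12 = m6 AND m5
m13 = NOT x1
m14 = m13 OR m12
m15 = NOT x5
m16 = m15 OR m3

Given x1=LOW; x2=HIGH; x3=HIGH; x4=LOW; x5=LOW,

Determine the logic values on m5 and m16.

m5 = HIGH, m16 = HIGH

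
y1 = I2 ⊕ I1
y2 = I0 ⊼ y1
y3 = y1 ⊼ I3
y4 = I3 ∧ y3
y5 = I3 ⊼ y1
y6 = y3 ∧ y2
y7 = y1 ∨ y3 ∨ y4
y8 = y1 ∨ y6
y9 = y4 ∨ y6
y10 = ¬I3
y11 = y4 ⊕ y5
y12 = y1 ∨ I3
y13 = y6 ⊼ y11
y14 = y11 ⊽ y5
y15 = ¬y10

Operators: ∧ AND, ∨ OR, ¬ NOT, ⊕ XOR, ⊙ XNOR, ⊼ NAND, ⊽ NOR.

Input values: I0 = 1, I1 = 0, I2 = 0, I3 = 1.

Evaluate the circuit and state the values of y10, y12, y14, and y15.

y1 = I2 XOR I1 = 0 XOR 0 = 0
y3 = y1 NAND I3 = 0 NAND 1 = 1
y4 = I3 AND y3 = 1 AND 1 = 1
y5 = I3 NAND y1 = 1 NAND 0 = 1
y10 = NOT I3 = NOT 1 = 0
y11 = y4 XOR y5 = 1 XOR 1 = 0
y12 = y1 OR I3 = 0 OR 1 = 1
y14 = y11 NOR y5 = 0 NOR 1 = 0
y15 = NOT y10 = NOT 0 = 1

y10 = 0, y12 = 1, y14 = 0, y15 = 1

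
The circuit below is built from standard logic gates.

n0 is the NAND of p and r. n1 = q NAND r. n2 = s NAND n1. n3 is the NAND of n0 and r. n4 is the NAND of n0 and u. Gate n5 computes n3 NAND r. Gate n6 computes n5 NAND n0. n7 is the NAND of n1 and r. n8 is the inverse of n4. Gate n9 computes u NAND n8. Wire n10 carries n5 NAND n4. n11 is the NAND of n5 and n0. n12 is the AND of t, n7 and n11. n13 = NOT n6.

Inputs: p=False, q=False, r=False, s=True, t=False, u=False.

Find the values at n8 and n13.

n0 = p NAND r = False NAND False = True
n3 = n0 NAND r = True NAND False = True
n4 = n0 NAND u = True NAND False = True
n5 = n3 NAND r = True NAND False = True
n6 = n5 NAND n0 = True NAND True = False
n8 = NOT n4 = NOT True = False
n13 = NOT n6 = NOT False = True

n8 = False  n13 = True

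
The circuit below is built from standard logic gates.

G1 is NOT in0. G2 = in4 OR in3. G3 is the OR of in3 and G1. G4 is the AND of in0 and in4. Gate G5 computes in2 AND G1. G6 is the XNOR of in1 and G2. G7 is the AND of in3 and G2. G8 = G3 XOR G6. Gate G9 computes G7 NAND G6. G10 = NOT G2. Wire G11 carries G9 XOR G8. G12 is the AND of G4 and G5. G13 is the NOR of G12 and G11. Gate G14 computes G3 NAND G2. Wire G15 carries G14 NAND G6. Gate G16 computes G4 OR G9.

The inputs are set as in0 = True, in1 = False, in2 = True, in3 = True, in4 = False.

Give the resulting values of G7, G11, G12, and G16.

G7 = True, G11 = False, G12 = False, G16 = True

G1 = NOT in0 = NOT True = False
G2 = in4 OR in3 = False OR True = True
G3 = in3 OR G1 = True OR False = True
G4 = in0 AND in4 = True AND False = False
G5 = in2 AND G1 = True AND False = False
G6 = in1 XNOR G2 = False XNOR True = False
G7 = in3 AND G2 = True AND True = True
G8 = G3 XOR G6 = True XOR False = True
G9 = G7 NAND G6 = True NAND False = True
G11 = G9 XOR G8 = True XOR True = False
G12 = G4 AND G5 = False AND False = False
G16 = G4 OR G9 = False OR True = True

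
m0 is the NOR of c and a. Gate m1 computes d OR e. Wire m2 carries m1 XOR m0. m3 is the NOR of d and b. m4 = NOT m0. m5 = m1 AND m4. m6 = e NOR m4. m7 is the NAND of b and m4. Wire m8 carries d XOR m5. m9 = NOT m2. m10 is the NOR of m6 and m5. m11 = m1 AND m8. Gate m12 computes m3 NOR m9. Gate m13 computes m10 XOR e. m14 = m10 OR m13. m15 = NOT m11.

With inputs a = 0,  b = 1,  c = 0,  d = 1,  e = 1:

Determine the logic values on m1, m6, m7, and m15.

m1 = 1, m6 = 0, m7 = 1, m15 = 0

m0 = c NOR a = 0 NOR 0 = 1
m1 = d OR e = 1 OR 1 = 1
m4 = NOT m0 = NOT 1 = 0
m5 = m1 AND m4 = 1 AND 0 = 0
m6 = e NOR m4 = 1 NOR 0 = 0
m7 = b NAND m4 = 1 NAND 0 = 1
m8 = d XOR m5 = 1 XOR 0 = 1
m11 = m1 AND m8 = 1 AND 1 = 1
m15 = NOT m11 = NOT 1 = 0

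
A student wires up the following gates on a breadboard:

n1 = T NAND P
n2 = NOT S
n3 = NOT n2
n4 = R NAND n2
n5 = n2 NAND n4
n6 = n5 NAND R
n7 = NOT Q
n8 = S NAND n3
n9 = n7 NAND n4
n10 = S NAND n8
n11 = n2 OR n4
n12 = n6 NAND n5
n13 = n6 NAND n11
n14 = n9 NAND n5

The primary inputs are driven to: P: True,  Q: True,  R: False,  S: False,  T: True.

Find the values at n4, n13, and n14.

n2 = NOT S = NOT False = True
n4 = R NAND n2 = False NAND True = True
n5 = n2 NAND n4 = True NAND True = False
n6 = n5 NAND R = False NAND False = True
n7 = NOT Q = NOT True = False
n9 = n7 NAND n4 = False NAND True = True
n11 = n2 OR n4 = True OR True = True
n13 = n6 NAND n11 = True NAND True = False
n14 = n9 NAND n5 = True NAND False = True

n4 = True  n13 = False  n14 = True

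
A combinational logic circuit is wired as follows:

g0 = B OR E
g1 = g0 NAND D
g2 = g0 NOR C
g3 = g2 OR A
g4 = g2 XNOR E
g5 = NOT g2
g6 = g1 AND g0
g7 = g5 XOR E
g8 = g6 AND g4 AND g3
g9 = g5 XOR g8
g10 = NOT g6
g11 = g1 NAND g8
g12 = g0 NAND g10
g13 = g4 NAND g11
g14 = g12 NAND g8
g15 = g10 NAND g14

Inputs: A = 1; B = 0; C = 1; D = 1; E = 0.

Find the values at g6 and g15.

g0 = B OR E = 0 OR 0 = 0
g1 = g0 NAND D = 0 NAND 1 = 1
g2 = g0 NOR C = 0 NOR 1 = 0
g3 = g2 OR A = 0 OR 1 = 1
g4 = g2 XNOR E = 0 XNOR 0 = 1
g6 = g1 AND g0 = 1 AND 0 = 0
g8 = g6 AND g4 AND g3 = 0 AND 1 AND 1 = 0
g10 = NOT g6 = NOT 0 = 1
g12 = g0 NAND g10 = 0 NAND 1 = 1
g14 = g12 NAND g8 = 1 NAND 0 = 1
g15 = g10 NAND g14 = 1 NAND 1 = 0

g6 = 0  g15 = 0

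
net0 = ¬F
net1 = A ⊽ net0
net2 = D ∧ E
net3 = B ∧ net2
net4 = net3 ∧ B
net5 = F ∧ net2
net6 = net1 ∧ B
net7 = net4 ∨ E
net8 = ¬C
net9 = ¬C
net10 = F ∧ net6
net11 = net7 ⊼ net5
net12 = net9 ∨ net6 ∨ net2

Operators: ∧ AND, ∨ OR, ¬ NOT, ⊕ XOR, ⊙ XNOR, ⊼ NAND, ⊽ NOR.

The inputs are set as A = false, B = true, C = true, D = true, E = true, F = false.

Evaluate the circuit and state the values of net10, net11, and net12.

net0 = NOT F = NOT false = true
net1 = A NOR net0 = false NOR true = false
net2 = D AND E = true AND true = true
net3 = B AND net2 = true AND true = true
net4 = net3 AND B = true AND true = true
net5 = F AND net2 = false AND true = false
net6 = net1 AND B = false AND true = false
net7 = net4 OR E = true OR true = true
net9 = NOT C = NOT true = false
net10 = F AND net6 = false AND false = false
net11 = net7 NAND net5 = true NAND false = true
net12 = net9 OR net6 OR net2 = false OR false OR true = true

net10 = false; net11 = true; net12 = true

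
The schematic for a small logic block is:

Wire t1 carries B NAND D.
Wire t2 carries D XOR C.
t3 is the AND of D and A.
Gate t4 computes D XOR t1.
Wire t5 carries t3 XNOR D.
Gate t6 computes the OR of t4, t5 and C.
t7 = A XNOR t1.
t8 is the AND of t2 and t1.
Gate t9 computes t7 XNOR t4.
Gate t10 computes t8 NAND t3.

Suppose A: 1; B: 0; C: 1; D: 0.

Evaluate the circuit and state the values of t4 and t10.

t4 = 1; t10 = 1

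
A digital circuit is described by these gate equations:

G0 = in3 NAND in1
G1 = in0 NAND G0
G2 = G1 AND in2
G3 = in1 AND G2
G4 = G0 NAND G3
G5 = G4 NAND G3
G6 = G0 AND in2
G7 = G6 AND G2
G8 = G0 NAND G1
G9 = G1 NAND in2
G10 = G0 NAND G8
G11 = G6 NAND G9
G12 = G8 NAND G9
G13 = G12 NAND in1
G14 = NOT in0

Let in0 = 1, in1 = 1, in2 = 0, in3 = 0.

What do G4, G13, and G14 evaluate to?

G4 = 1; G13 = 1; G14 = 0

G0 = in3 NAND in1 = 0 NAND 1 = 1
G1 = in0 NAND G0 = 1 NAND 1 = 0
G2 = G1 AND in2 = 0 AND 0 = 0
G3 = in1 AND G2 = 1 AND 0 = 0
G4 = G0 NAND G3 = 1 NAND 0 = 1
G8 = G0 NAND G1 = 1 NAND 0 = 1
G9 = G1 NAND in2 = 0 NAND 0 = 1
G12 = G8 NAND G9 = 1 NAND 1 = 0
G13 = G12 NAND in1 = 0 NAND 1 = 1
G14 = NOT in0 = NOT 1 = 0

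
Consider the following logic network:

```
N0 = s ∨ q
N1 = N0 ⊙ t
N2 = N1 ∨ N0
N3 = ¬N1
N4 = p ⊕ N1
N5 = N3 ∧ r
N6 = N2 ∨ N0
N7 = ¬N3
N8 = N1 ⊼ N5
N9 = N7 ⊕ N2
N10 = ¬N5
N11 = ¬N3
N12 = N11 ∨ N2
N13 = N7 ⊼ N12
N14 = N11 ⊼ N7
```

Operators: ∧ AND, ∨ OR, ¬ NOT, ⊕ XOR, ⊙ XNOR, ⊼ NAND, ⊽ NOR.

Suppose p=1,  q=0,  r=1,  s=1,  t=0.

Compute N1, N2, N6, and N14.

N1 = 0, N2 = 1, N6 = 1, N14 = 1

N0 = s OR q = 1 OR 0 = 1
N1 = N0 XNOR t = 1 XNOR 0 = 0
N2 = N1 OR N0 = 0 OR 1 = 1
N3 = NOT N1 = NOT 0 = 1
N6 = N2 OR N0 = 1 OR 1 = 1
N7 = NOT N3 = NOT 1 = 0
N11 = NOT N3 = NOT 1 = 0
N14 = N11 NAND N7 = 0 NAND 0 = 1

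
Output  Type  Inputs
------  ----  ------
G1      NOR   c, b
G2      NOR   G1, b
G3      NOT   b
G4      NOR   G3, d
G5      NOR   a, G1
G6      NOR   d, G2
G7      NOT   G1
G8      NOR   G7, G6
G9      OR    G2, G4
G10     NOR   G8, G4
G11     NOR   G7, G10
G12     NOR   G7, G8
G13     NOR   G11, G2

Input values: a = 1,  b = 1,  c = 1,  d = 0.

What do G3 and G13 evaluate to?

G1 = c NOR b = 1 NOR 1 = 0
G2 = G1 NOR b = 0 NOR 1 = 0
G3 = NOT b = NOT 1 = 0
G4 = G3 NOR d = 0 NOR 0 = 1
G6 = d NOR G2 = 0 NOR 0 = 1
G7 = NOT G1 = NOT 0 = 1
G8 = G7 NOR G6 = 1 NOR 1 = 0
G10 = G8 NOR G4 = 0 NOR 1 = 0
G11 = G7 NOR G10 = 1 NOR 0 = 0
G13 = G11 NOR G2 = 0 NOR 0 = 1

G3 = 0; G13 = 1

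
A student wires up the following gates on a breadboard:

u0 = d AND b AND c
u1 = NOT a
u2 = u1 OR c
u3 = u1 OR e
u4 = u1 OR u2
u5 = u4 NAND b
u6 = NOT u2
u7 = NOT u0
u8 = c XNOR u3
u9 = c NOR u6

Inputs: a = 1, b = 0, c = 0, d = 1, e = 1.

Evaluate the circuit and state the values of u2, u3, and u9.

u2 = 0  u3 = 1  u9 = 0

u1 = NOT a = NOT 1 = 0
u2 = u1 OR c = 0 OR 0 = 0
u3 = u1 OR e = 0 OR 1 = 1
u6 = NOT u2 = NOT 0 = 1
u9 = c NOR u6 = 0 NOR 1 = 0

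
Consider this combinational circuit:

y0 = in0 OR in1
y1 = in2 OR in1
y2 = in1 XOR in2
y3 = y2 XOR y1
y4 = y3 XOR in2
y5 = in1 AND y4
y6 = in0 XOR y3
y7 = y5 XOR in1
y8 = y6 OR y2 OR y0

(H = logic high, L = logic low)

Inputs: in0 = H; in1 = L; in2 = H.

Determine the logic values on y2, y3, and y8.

y2 = H, y3 = L, y8 = H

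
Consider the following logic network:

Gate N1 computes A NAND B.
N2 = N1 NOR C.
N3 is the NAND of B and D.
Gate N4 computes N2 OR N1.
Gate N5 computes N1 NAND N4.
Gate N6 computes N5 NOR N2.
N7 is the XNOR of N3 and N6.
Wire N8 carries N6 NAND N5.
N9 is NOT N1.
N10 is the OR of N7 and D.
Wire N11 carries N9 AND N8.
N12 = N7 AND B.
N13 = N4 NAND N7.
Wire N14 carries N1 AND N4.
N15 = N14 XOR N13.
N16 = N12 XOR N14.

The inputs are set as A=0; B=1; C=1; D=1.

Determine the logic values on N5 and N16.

N1 = A NAND B = 0 NAND 1 = 1
N2 = N1 NOR C = 1 NOR 1 = 0
N3 = B NAND D = 1 NAND 1 = 0
N4 = N2 OR N1 = 0 OR 1 = 1
N5 = N1 NAND N4 = 1 NAND 1 = 0
N6 = N5 NOR N2 = 0 NOR 0 = 1
N7 = N3 XNOR N6 = 0 XNOR 1 = 0
N12 = N7 AND B = 0 AND 1 = 0
N14 = N1 AND N4 = 1 AND 1 = 1
N16 = N12 XOR N14 = 0 XOR 1 = 1

N5 = 0, N16 = 1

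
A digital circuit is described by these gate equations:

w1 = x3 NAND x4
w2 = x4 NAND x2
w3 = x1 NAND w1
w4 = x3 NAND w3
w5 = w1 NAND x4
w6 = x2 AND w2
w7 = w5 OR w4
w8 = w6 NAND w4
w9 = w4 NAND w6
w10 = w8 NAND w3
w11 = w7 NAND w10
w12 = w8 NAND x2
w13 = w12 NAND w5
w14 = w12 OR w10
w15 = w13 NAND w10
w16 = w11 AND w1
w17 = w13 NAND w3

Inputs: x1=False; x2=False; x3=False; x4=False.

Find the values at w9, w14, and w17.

w1 = x3 NAND x4 = False NAND False = True
w2 = x4 NAND x2 = False NAND False = True
w3 = x1 NAND w1 = False NAND True = True
w4 = x3 NAND w3 = False NAND True = True
w5 = w1 NAND x4 = True NAND False = True
w6 = x2 AND w2 = False AND True = False
w8 = w6 NAND w4 = False NAND True = True
w9 = w4 NAND w6 = True NAND False = True
w10 = w8 NAND w3 = True NAND True = False
w12 = w8 NAND x2 = True NAND False = True
w13 = w12 NAND w5 = True NAND True = False
w14 = w12 OR w10 = True OR False = True
w17 = w13 NAND w3 = False NAND True = True

w9 = True; w14 = True; w17 = True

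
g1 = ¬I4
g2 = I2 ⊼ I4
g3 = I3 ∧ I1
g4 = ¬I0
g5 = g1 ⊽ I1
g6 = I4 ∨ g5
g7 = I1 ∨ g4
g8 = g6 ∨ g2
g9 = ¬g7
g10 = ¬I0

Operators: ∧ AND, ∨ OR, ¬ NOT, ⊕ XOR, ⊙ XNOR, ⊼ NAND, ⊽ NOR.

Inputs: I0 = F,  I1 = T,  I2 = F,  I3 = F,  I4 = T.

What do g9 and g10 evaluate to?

g4 = NOT I0 = NOT F = T
g7 = I1 OR g4 = T OR T = T
g9 = NOT g7 = NOT T = F
g10 = NOT I0 = NOT F = T

g9 = F; g10 = T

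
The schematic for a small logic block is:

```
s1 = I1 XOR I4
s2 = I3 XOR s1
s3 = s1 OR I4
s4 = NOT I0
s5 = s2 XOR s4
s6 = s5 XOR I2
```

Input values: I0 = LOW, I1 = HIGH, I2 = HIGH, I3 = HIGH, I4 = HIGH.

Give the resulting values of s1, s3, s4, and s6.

s1 = LOW, s3 = HIGH, s4 = HIGH, s6 = HIGH

s1 = I1 XOR I4 = HIGH XOR HIGH = LOW
s2 = I3 XOR s1 = HIGH XOR LOW = HIGH
s3 = s1 OR I4 = LOW OR HIGH = HIGH
s4 = NOT I0 = NOT LOW = HIGH
s5 = s2 XOR s4 = HIGH XOR HIGH = LOW
s6 = s5 XOR I2 = LOW XOR HIGH = HIGH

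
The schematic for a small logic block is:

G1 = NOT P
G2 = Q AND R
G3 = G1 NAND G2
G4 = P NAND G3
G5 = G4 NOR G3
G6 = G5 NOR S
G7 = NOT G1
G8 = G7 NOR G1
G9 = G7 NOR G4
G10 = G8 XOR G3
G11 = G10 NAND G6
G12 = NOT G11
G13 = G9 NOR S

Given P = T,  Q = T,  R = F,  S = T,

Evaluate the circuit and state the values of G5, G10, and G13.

G5 = F  G10 = T  G13 = F

G1 = NOT P = NOT T = F
G2 = Q AND R = T AND F = F
G3 = G1 NAND G2 = F NAND F = T
G4 = P NAND G3 = T NAND T = F
G5 = G4 NOR G3 = F NOR T = F
G7 = NOT G1 = NOT F = T
G8 = G7 NOR G1 = T NOR F = F
G9 = G7 NOR G4 = T NOR F = F
G10 = G8 XOR G3 = F XOR T = T
G13 = G9 NOR S = F NOR T = F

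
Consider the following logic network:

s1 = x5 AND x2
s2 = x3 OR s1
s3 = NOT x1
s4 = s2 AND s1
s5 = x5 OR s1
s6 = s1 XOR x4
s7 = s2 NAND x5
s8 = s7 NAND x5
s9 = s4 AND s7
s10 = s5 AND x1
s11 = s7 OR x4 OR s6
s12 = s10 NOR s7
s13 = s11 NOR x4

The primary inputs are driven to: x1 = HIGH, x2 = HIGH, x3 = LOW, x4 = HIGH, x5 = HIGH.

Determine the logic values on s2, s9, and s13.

s2 = HIGH; s9 = LOW; s13 = LOW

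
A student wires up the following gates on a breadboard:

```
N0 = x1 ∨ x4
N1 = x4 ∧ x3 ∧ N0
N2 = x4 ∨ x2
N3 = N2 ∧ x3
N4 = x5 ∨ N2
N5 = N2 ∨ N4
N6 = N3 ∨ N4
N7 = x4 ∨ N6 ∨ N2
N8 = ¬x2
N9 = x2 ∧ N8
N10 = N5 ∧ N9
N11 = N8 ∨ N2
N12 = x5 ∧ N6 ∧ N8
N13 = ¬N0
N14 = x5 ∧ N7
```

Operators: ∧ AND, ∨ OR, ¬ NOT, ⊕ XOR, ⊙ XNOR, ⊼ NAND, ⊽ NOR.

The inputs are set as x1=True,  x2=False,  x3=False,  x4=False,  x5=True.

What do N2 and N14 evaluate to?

N2 = x4 OR x2 = False OR False = False
N3 = N2 AND x3 = False AND False = False
N4 = x5 OR N2 = True OR False = True
N6 = N3 OR N4 = False OR True = True
N7 = x4 OR N6 OR N2 = False OR True OR False = True
N14 = x5 AND N7 = True AND True = True

N2 = False, N14 = True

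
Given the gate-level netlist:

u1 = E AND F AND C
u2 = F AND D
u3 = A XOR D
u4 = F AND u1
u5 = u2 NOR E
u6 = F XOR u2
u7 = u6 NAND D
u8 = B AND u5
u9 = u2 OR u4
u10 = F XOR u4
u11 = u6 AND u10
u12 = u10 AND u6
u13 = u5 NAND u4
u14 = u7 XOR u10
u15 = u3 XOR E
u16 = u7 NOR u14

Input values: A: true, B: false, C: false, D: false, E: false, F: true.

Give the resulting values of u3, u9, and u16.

u3 = true, u9 = false, u16 = false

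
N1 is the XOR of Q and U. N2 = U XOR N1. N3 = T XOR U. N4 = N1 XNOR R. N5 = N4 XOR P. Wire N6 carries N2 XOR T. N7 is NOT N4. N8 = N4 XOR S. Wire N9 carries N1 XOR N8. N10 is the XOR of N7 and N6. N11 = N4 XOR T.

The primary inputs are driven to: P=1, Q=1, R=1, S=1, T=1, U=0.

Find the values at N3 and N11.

N3 = 1, N11 = 0

N1 = Q XOR U = 1 XOR 0 = 1
N3 = T XOR U = 1 XOR 0 = 1
N4 = N1 XNOR R = 1 XNOR 1 = 1
N11 = N4 XOR T = 1 XOR 1 = 0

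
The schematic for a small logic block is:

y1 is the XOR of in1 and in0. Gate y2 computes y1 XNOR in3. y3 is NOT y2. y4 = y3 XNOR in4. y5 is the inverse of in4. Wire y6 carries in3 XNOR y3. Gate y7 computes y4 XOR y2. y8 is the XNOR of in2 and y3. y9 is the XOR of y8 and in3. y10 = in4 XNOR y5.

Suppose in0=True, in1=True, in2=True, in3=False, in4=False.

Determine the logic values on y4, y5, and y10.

y4 = True  y5 = True  y10 = False

y1 = in1 XOR in0 = True XOR True = False
y2 = y1 XNOR in3 = False XNOR False = True
y3 = NOT y2 = NOT True = False
y4 = y3 XNOR in4 = False XNOR False = True
y5 = NOT in4 = NOT False = True
y10 = in4 XNOR y5 = False XNOR True = False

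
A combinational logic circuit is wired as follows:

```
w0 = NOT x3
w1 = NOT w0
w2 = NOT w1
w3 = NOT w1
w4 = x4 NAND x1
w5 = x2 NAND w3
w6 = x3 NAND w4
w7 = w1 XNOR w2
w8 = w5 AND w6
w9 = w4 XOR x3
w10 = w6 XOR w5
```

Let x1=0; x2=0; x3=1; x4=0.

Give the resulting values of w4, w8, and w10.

w0 = NOT x3 = NOT 1 = 0
w1 = NOT w0 = NOT 0 = 1
w3 = NOT w1 = NOT 1 = 0
w4 = x4 NAND x1 = 0 NAND 0 = 1
w5 = x2 NAND w3 = 0 NAND 0 = 1
w6 = x3 NAND w4 = 1 NAND 1 = 0
w8 = w5 AND w6 = 1 AND 0 = 0
w10 = w6 XOR w5 = 0 XOR 1 = 1

w4 = 1  w8 = 0  w10 = 1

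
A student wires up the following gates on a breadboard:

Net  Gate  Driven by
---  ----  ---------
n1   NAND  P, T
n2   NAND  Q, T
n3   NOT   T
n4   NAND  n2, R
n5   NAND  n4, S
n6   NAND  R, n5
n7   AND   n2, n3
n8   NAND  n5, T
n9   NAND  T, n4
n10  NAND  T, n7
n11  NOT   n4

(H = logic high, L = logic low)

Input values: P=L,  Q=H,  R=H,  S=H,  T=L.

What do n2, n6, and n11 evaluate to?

n2 = H, n6 = L, n11 = H

n2 = Q NAND T = H NAND L = H
n4 = n2 NAND R = H NAND H = L
n5 = n4 NAND S = L NAND H = H
n6 = R NAND n5 = H NAND H = L
n11 = NOT n4 = NOT L = H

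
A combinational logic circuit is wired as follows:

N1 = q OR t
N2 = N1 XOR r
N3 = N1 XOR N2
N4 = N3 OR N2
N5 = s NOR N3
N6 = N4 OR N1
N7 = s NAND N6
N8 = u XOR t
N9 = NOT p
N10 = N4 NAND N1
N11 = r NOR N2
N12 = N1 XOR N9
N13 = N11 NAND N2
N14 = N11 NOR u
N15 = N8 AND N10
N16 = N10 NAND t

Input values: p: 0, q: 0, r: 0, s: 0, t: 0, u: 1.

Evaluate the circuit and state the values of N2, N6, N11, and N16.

N1 = q OR t = 0 OR 0 = 0
N2 = N1 XOR r = 0 XOR 0 = 0
N3 = N1 XOR N2 = 0 XOR 0 = 0
N4 = N3 OR N2 = 0 OR 0 = 0
N6 = N4 OR N1 = 0 OR 0 = 0
N10 = N4 NAND N1 = 0 NAND 0 = 1
N11 = r NOR N2 = 0 NOR 0 = 1
N16 = N10 NAND t = 1 NAND 0 = 1

N2 = 0; N6 = 0; N11 = 1; N16 = 1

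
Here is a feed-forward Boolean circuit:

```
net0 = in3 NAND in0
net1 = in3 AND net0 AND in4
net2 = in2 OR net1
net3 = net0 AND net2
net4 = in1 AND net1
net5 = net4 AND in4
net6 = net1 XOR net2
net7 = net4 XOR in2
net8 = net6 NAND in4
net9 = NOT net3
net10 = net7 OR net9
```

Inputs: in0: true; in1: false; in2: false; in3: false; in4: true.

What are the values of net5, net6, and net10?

net0 = in3 NAND in0 = false NAND true = true
net1 = in3 AND net0 AND in4 = false AND true AND true = false
net2 = in2 OR net1 = false OR false = false
net3 = net0 AND net2 = true AND false = false
net4 = in1 AND net1 = false AND false = false
net5 = net4 AND in4 = false AND true = false
net6 = net1 XOR net2 = false XOR false = false
net7 = net4 XOR in2 = false XOR false = false
net9 = NOT net3 = NOT false = true
net10 = net7 OR net9 = false OR true = true

net5 = false, net6 = false, net10 = true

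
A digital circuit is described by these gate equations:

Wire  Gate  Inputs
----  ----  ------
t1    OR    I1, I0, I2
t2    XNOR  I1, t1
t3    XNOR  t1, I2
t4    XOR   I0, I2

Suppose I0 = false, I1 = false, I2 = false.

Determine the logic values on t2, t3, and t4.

t1 = I1 OR I0 OR I2 = false OR false OR false = false
t2 = I1 XNOR t1 = false XNOR false = true
t3 = t1 XNOR I2 = false XNOR false = true
t4 = I0 XOR I2 = false XOR false = false

t2 = true, t3 = true, t4 = false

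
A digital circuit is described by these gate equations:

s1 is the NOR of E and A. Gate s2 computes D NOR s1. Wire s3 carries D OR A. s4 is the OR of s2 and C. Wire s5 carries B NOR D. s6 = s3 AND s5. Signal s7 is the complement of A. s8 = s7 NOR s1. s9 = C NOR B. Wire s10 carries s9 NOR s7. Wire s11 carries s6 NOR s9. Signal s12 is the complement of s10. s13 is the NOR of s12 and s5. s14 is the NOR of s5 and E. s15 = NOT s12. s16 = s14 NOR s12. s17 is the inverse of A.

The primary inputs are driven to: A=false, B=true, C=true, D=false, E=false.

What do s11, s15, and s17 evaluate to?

s11 = true, s15 = false, s17 = true

s3 = D OR A = false OR false = false
s5 = B NOR D = true NOR false = false
s6 = s3 AND s5 = false AND false = false
s7 = NOT A = NOT false = true
s9 = C NOR B = true NOR true = false
s10 = s9 NOR s7 = false NOR true = false
s11 = s6 NOR s9 = false NOR false = true
s12 = NOT s10 = NOT false = true
s15 = NOT s12 = NOT true = false
s17 = NOT A = NOT false = true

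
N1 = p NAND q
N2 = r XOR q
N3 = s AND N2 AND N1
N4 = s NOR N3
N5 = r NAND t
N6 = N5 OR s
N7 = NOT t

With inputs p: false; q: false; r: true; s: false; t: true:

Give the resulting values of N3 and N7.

N3 = false; N7 = false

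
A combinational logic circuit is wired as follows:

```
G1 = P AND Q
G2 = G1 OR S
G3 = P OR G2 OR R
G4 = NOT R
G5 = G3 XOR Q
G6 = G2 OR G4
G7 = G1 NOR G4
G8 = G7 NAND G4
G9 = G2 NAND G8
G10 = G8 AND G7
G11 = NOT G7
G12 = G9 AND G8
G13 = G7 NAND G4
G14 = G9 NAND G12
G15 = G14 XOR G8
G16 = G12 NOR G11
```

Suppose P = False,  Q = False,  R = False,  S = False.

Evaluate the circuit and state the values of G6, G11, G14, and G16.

G1 = P AND Q = False AND False = False
G2 = G1 OR S = False OR False = False
G4 = NOT R = NOT False = True
G6 = G2 OR G4 = False OR True = True
G7 = G1 NOR G4 = False NOR True = False
G8 = G7 NAND G4 = False NAND True = True
G9 = G2 NAND G8 = False NAND True = True
G11 = NOT G7 = NOT False = True
G12 = G9 AND G8 = True AND True = True
G14 = G9 NAND G12 = True NAND True = False
G16 = G12 NOR G11 = True NOR True = False

G6 = True, G11 = True, G14 = False, G16 = False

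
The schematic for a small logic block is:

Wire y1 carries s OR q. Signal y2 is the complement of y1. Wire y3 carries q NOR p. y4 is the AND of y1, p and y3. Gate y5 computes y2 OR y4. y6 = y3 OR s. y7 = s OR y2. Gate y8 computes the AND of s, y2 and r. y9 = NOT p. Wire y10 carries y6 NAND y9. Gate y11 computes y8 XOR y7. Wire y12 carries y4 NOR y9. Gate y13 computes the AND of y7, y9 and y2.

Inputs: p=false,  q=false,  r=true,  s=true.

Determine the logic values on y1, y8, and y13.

y1 = s OR q = true OR false = true
y2 = NOT y1 = NOT true = false
y7 = s OR y2 = true OR false = true
y8 = s AND y2 AND r = true AND false AND true = false
y9 = NOT p = NOT false = true
y13 = y7 AND y9 AND y2 = true AND true AND false = false

y1 = true, y8 = false, y13 = false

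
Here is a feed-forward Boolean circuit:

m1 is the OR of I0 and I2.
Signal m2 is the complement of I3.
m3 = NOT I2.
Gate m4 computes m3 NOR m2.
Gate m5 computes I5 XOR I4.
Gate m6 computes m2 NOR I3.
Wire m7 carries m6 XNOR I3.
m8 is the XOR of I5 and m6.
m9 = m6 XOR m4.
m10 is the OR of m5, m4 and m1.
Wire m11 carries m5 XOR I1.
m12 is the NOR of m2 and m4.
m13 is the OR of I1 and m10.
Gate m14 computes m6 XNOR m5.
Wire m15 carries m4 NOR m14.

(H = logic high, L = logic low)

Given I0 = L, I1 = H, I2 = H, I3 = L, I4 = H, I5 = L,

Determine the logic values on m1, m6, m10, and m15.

m1 = H, m6 = L, m10 = H, m15 = H

m1 = I0 OR I2 = L OR H = H
m2 = NOT I3 = NOT L = H
m3 = NOT I2 = NOT H = L
m4 = m3 NOR m2 = L NOR H = L
m5 = I5 XOR I4 = L XOR H = H
m6 = m2 NOR I3 = H NOR L = L
m10 = m5 OR m4 OR m1 = H OR L OR H = H
m14 = m6 XNOR m5 = L XNOR H = L
m15 = m4 NOR m14 = L NOR L = H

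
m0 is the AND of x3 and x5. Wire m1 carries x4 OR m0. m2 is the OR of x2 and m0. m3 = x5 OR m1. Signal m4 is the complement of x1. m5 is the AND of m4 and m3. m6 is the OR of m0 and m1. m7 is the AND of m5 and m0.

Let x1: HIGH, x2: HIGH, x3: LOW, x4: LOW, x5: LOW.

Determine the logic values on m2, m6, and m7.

m2 = HIGH, m6 = LOW, m7 = LOW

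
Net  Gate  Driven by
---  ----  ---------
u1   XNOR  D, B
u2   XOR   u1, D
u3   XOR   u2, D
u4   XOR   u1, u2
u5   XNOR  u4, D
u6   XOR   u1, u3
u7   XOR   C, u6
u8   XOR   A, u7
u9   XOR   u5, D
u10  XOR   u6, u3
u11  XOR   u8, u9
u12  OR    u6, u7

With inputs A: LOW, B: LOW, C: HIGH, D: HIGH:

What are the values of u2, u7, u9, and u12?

u2 = HIGH; u7 = HIGH; u9 = LOW; u12 = HIGH

u1 = D XNOR B = HIGH XNOR LOW = LOW
u2 = u1 XOR D = LOW XOR HIGH = HIGH
u3 = u2 XOR D = HIGH XOR HIGH = LOW
u4 = u1 XOR u2 = LOW XOR HIGH = HIGH
u5 = u4 XNOR D = HIGH XNOR HIGH = HIGH
u6 = u1 XOR u3 = LOW XOR LOW = LOW
u7 = C XOR u6 = HIGH XOR LOW = HIGH
u9 = u5 XOR D = HIGH XOR HIGH = LOW
u12 = u6 OR u7 = LOW OR HIGH = HIGH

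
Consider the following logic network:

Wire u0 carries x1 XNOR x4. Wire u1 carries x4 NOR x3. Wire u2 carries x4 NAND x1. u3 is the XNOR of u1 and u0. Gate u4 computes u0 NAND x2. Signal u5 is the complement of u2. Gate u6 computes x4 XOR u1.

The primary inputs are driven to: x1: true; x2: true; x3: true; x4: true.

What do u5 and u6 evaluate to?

u5 = true; u6 = true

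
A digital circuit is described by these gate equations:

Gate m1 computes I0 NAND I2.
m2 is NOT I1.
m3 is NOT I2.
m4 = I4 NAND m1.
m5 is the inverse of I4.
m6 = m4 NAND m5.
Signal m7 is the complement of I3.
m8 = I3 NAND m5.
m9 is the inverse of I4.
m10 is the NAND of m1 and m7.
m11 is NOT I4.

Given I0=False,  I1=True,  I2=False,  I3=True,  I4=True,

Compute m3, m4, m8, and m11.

m3 = True, m4 = False, m8 = True, m11 = False

m1 = I0 NAND I2 = False NAND False = True
m3 = NOT I2 = NOT False = True
m4 = I4 NAND m1 = True NAND True = False
m5 = NOT I4 = NOT True = False
m8 = I3 NAND m5 = True NAND False = True
m11 = NOT I4 = NOT True = False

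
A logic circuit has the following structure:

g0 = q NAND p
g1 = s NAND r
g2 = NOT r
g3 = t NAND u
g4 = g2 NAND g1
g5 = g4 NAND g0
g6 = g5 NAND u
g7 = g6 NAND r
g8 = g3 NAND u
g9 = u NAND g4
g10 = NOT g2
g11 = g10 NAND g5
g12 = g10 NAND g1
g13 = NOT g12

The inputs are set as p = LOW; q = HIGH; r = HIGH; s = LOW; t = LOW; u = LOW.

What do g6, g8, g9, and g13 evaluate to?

g6 = HIGH  g8 = HIGH  g9 = HIGH  g13 = HIGH

g0 = q NAND p = HIGH NAND LOW = HIGH
g1 = s NAND r = LOW NAND HIGH = HIGH
g2 = NOT r = NOT HIGH = LOW
g3 = t NAND u = LOW NAND LOW = HIGH
g4 = g2 NAND g1 = LOW NAND HIGH = HIGH
g5 = g4 NAND g0 = HIGH NAND HIGH = LOW
g6 = g5 NAND u = LOW NAND LOW = HIGH
g8 = g3 NAND u = HIGH NAND LOW = HIGH
g9 = u NAND g4 = LOW NAND HIGH = HIGH
g10 = NOT g2 = NOT LOW = HIGH
g12 = g10 NAND g1 = HIGH NAND HIGH = LOW
g13 = NOT g12 = NOT LOW = HIGH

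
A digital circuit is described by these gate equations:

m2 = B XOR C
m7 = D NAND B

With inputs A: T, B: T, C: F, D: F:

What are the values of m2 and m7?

m2 = T, m7 = T

m2 = T XOR F = T
m7 = F NAND T = T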